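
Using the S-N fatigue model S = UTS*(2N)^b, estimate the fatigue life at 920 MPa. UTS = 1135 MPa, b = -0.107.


N = 0.5 * (S/UTS)^(1/b) = 0.5 * (920/1135)^(1/-0.107) = 3.5594 cycles

3.5594 cycles


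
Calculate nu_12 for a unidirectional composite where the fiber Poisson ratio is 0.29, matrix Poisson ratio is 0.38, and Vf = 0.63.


nu_12 = nu_f*Vf + nu_m*(1-Vf) = 0.29*0.63 + 0.38*0.37 = 0.3233

0.3233


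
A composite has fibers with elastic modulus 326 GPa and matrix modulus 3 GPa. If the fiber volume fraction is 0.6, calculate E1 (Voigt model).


E1 = Ef*Vf + Em*(1-Vf) = 326*0.6 + 3*0.4 = 196.8 GPa

196.8 GPa


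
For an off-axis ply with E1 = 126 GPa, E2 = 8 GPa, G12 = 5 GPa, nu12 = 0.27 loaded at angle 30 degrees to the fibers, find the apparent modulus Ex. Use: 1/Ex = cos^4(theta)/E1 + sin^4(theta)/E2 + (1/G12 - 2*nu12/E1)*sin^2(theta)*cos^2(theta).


cos^4(30) = 0.5625, sin^4(30) = 0.0625, sin^2(30)*cos^2(30) = 0.1875
1/G12 - 2*nu12/E1 = 1/5 - 2*0.27/126 = 0.195714 GPa^-1
1/Ex = 0.5625/126 + 0.0625/8 + 0.195714*0.1875 = 0.0489732 GPa^-1
Ex = 20.42 GPa

20.42 GPa


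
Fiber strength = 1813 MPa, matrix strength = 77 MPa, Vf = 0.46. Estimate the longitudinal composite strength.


sigma_1 = sigma_f*Vf + sigma_m*(1-Vf) = 1813*0.46 + 77*0.54 = 875.6 MPa

875.6 MPa


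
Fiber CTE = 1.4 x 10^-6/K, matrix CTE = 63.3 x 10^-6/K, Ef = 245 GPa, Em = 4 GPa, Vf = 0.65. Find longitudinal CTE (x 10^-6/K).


E1 = Ef*Vf + Em*(1-Vf) = 160.65
alpha_1 = (alpha_f*Ef*Vf + alpha_m*Em*(1-Vf))/E1 = 1.94 x 10^-6/K

1.94 x 10^-6/K


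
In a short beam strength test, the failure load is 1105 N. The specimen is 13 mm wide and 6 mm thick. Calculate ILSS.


ILSS = 3F/(4bh) = 3*1105/(4*13*6) = 10.63 MPa

10.63 MPa


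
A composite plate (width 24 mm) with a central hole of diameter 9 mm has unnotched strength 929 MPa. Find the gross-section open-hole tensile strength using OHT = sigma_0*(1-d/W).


OHT = sigma_0*(1-d/W) = 929*(1-9/24) = 580.6 MPa

580.6 MPa


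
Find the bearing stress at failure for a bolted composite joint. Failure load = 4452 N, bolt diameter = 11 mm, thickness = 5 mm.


sigma_br = F/(d*h) = 4452/(11*5) = 80.9 MPa

80.9 MPa


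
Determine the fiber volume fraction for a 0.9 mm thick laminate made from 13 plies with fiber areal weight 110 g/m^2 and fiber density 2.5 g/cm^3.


Vf = n * FAW / (rho_f * h * 1000) = 13 * 110 / (2.5 * 0.9 * 1000) = 0.6356

0.6356


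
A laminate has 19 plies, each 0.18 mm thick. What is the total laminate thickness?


h = n * t_ply = 19 * 0.18 = 3.42 mm

3.42 mm


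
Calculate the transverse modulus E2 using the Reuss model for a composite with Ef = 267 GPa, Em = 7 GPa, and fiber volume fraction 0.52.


1/E2 = Vf/Ef + (1-Vf)/Em = 0.52/267 + 0.48/7
E2 = 14.18 GPa

14.18 GPa


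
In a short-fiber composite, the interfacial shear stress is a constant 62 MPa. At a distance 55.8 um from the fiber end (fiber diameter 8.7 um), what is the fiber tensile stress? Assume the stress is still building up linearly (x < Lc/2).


Force balance: sigma_f * (pi*d^2/4) = tau * (pi*d) * x  ->  sigma_f = 4 * tau * x / d
sigma_f = 4 * 62 * 55.8 / 8.7 = 1590.6 MPa

1590.6 MPa


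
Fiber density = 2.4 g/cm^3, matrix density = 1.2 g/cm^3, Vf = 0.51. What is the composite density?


rho_c = rho_f*Vf + rho_m*(1-Vf) = 2.4*0.51 + 1.2*0.49 = 1.812 g/cm^3

1.812 g/cm^3


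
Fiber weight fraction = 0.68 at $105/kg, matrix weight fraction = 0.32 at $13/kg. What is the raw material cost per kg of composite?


Cost = cost_f*Wf + cost_m*Wm = 105*0.68 + 13*0.32 = $75.56/kg

$75.56/kg


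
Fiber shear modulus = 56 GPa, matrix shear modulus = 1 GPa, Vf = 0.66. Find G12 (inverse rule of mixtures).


1/G12 = Vf/Gf + (1-Vf)/Gm = 0.66/56 + 0.34/1
G12 = 2.84 GPa

2.84 GPa


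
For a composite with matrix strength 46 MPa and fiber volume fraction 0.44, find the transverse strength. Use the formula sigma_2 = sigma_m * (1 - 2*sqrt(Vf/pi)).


factor = 1 - 2*sqrt(0.44/pi) = 0.2515
sigma_2 = 46 * 0.2515 = 11.57 MPa

11.57 MPa


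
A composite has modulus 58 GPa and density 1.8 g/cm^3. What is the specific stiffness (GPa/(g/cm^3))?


Specific stiffness = E/rho = 58/1.8 = 32.2 GPa/(g/cm^3)

32.2 GPa/(g/cm^3)


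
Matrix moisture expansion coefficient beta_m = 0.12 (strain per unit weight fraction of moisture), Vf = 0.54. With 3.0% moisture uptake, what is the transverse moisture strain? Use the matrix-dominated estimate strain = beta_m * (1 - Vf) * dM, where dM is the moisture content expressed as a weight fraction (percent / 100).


dM = 3.0/100 = 0.03
strain = beta_m * (1-Vf) * dM = 0.12 * 0.46 * 0.03 = 0.001656

0.001656


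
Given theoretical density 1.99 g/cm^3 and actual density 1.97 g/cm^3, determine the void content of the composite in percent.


Void% = (rho_theo - rho_actual)/rho_theo * 100 = (1.99 - 1.97)/1.99 * 100 = 1.01%

1.01%


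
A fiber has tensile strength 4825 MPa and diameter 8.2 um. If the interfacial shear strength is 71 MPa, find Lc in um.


Lc = sigma_f * d / (2 * tau_i) = 4825 * 8.2 / (2 * 71) = 278.6 um

278.6 um


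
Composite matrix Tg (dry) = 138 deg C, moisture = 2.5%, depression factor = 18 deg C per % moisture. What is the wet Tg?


Tg_wet = Tg_dry - k*moisture = 138 - 18*2.5 = 93.0 deg C

93.0 deg C


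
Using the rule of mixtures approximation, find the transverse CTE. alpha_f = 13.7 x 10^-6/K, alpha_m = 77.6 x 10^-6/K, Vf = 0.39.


alpha_2 = alpha_f*Vf + alpha_m*(1-Vf) = 13.7*0.39 + 77.6*0.61 = 52.7 x 10^-6/K

52.7 x 10^-6/K


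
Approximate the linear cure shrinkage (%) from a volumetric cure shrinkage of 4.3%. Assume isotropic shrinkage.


Linear shrinkage ≈ vol_shrink/3 = 4.3/3 = 1.433%

1.433%


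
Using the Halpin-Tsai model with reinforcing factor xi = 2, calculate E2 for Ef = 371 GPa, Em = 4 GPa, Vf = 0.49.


eta = (Ef/Em - 1)/(Ef/Em + xi) = (92.75 - 1)/(92.75 + 2) = 0.9683
E2 = Em*(1+xi*eta*Vf)/(1-eta*Vf) = 14.83 GPa

14.83 GPa


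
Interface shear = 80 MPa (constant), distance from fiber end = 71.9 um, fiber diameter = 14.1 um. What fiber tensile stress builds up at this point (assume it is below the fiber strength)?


Force balance: sigma_f * (pi*d^2/4) = tau * (pi*d) * x  ->  sigma_f = 4 * tau * x / d
sigma_f = 4 * 80 * 71.9 / 14.1 = 1631.8 MPa

1631.8 MPa


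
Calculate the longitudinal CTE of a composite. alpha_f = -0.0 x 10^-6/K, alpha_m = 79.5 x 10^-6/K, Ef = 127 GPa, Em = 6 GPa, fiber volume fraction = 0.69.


E1 = Ef*Vf + Em*(1-Vf) = 89.49
alpha_1 = (alpha_f*Ef*Vf + alpha_m*Em*(1-Vf))/E1 = 1.65 x 10^-6/K

1.65 x 10^-6/K


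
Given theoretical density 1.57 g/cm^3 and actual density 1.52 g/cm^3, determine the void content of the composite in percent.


Void% = (rho_theo - rho_actual)/rho_theo * 100 = (1.57 - 1.52)/1.57 * 100 = 3.18%

3.18%


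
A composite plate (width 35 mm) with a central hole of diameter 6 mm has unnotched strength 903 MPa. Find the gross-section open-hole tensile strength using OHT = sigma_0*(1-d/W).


OHT = sigma_0*(1-d/W) = 903*(1-6/35) = 748.2 MPa

748.2 MPa


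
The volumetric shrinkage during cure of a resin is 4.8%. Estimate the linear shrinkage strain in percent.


Linear shrinkage ≈ vol_shrink/3 = 4.8/3 = 1.6%

1.6%


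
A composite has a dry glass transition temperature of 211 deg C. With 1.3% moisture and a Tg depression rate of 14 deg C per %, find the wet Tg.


Tg_wet = Tg_dry - k*moisture = 211 - 14*1.3 = 192.8 deg C

192.8 deg C


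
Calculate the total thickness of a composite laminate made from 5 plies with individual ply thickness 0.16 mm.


h = n * t_ply = 5 * 0.16 = 0.8 mm

0.8 mm


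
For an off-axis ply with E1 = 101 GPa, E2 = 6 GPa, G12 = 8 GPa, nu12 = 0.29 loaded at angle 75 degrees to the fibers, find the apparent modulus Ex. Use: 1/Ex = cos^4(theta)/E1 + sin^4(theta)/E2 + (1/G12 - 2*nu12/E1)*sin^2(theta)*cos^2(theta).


cos^4(75) = 0.004487, sin^4(75) = 0.870513, sin^2(75)*cos^2(75) = 0.0625
1/G12 - 2*nu12/E1 = 1/8 - 2*0.29/101 = 0.119257 GPa^-1
1/Ex = 0.004487/101 + 0.870513/6 + 0.119257*0.0625 = 0.1525835 GPa^-1
Ex = 6.55 GPa

6.55 GPa


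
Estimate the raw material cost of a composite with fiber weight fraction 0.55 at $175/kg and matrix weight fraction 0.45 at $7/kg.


Cost = cost_f*Wf + cost_m*Wm = 175*0.55 + 7*0.45 = $99.4/kg

$99.4/kg


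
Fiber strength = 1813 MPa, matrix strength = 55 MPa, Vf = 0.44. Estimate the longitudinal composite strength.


sigma_1 = sigma_f*Vf + sigma_m*(1-Vf) = 1813*0.44 + 55*0.56 = 828.5 MPa

828.5 MPa


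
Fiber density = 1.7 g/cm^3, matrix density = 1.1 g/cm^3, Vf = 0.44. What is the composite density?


rho_c = rho_f*Vf + rho_m*(1-Vf) = 1.7*0.44 + 1.1*0.56 = 1.364 g/cm^3

1.364 g/cm^3


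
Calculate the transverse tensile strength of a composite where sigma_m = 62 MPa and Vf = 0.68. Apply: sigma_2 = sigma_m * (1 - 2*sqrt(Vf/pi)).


factor = 1 - 2*sqrt(0.68/pi) = 0.0695
sigma_2 = 62 * 0.0695 = 4.31 MPa

4.31 MPa


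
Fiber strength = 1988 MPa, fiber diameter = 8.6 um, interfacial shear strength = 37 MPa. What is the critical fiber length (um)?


Lc = sigma_f * d / (2 * tau_i) = 1988 * 8.6 / (2 * 37) = 231.0 um

231.0 um


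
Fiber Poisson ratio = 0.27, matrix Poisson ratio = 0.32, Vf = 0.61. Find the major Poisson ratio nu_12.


nu_12 = nu_f*Vf + nu_m*(1-Vf) = 0.27*0.61 + 0.32*0.39 = 0.2895

0.2895


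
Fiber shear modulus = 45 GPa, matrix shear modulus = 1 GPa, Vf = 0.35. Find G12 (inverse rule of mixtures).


1/G12 = Vf/Gf + (1-Vf)/Gm = 0.35/45 + 0.65/1
G12 = 1.52 GPa

1.52 GPa


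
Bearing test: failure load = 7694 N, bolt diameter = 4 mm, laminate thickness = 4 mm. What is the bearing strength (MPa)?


sigma_br = F/(d*h) = 7694/(4*4) = 480.9 MPa

480.9 MPa


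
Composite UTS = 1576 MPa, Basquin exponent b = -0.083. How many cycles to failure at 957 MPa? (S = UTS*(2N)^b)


N = 0.5 * (S/UTS)^(1/b) = 0.5 * (957/1576)^(1/-0.083) = 203.7708 cycles

203.7708 cycles


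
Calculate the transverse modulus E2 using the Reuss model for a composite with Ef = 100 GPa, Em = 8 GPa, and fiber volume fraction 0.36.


1/E2 = Vf/Ef + (1-Vf)/Em = 0.36/100 + 0.64/8
E2 = 11.96 GPa

11.96 GPa


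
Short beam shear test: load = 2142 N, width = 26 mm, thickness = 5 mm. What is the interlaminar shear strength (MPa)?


ILSS = 3F/(4bh) = 3*2142/(4*26*5) = 12.36 MPa

12.36 MPa


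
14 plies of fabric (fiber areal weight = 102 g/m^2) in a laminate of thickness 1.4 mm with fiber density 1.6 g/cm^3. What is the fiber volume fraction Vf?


Vf = n * FAW / (rho_f * h * 1000) = 14 * 102 / (1.6 * 1.4 * 1000) = 0.6375

0.6375


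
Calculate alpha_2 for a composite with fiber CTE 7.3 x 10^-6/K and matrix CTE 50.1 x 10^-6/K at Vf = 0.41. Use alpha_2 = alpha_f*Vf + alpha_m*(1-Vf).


alpha_2 = alpha_f*Vf + alpha_m*(1-Vf) = 7.3*0.41 + 50.1*0.59 = 32.6 x 10^-6/K

32.6 x 10^-6/K


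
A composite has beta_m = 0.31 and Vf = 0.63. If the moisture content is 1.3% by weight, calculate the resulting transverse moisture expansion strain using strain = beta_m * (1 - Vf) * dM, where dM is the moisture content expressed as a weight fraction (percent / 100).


dM = 1.3/100 = 0.013
strain = beta_m * (1-Vf) * dM = 0.31 * 0.37 * 0.013 = 0.0014911

0.0014911


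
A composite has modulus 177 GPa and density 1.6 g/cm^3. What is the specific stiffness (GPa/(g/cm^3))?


Specific stiffness = E/rho = 177/1.6 = 110.6 GPa/(g/cm^3)

110.6 GPa/(g/cm^3)


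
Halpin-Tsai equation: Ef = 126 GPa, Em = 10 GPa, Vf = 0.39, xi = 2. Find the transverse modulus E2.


eta = (Ef/Em - 1)/(Ef/Em + xi) = (12.6 - 1)/(12.6 + 2) = 0.7945
E2 = Em*(1+xi*eta*Vf)/(1-eta*Vf) = 23.47 GPa

23.47 GPa


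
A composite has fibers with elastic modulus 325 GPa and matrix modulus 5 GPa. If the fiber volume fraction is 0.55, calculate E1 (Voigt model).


E1 = Ef*Vf + Em*(1-Vf) = 325*0.55 + 5*0.45 = 181.0 GPa

181.0 GPa


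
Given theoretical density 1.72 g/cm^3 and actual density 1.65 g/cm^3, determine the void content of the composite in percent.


Void% = (rho_theo - rho_actual)/rho_theo * 100 = (1.72 - 1.65)/1.72 * 100 = 4.07%

4.07%


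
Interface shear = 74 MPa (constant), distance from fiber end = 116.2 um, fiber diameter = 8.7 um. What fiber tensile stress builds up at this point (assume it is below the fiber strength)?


Force balance: sigma_f * (pi*d^2/4) = tau * (pi*d) * x  ->  sigma_f = 4 * tau * x / d
sigma_f = 4 * 74 * 116.2 / 8.7 = 3953.5 MPa

3953.5 MPa


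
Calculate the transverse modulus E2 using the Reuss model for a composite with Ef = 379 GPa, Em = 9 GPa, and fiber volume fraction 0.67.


1/E2 = Vf/Ef + (1-Vf)/Em = 0.67/379 + 0.33/9
E2 = 26.02 GPa

26.02 GPa


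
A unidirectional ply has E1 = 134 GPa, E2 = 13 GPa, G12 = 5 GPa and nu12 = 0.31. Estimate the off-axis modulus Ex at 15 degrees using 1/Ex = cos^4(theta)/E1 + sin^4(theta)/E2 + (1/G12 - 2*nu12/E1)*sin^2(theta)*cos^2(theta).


cos^4(15) = 0.870513, sin^4(15) = 0.004487, sin^2(15)*cos^2(15) = 0.0625
1/G12 - 2*nu12/E1 = 1/5 - 2*0.31/134 = 0.195373 GPa^-1
1/Ex = 0.870513/134 + 0.004487/13 + 0.195373*0.0625 = 0.0190524 GPa^-1
Ex = 52.49 GPa

52.49 GPa


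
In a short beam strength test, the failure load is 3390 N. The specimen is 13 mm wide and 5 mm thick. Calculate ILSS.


ILSS = 3F/(4bh) = 3*3390/(4*13*5) = 39.12 MPa

39.12 MPa


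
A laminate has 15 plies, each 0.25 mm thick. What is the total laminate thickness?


h = n * t_ply = 15 * 0.25 = 3.75 mm

3.75 mm


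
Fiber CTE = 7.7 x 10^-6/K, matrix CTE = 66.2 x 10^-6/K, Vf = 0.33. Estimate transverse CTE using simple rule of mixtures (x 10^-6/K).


alpha_2 = alpha_f*Vf + alpha_m*(1-Vf) = 7.7*0.33 + 66.2*0.67 = 46.9 x 10^-6/K

46.9 x 10^-6/K


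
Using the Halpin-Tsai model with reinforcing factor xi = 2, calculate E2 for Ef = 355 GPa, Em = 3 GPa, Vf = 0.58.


eta = (Ef/Em - 1)/(Ef/Em + xi) = (118.3333 - 1)/(118.3333 + 2) = 0.9751
E2 = Em*(1+xi*eta*Vf)/(1-eta*Vf) = 14.72 GPa

14.72 GPa


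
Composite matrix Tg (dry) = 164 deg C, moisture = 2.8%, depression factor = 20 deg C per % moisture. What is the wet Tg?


Tg_wet = Tg_dry - k*moisture = 164 - 20*2.8 = 108.0 deg C

108.0 deg C


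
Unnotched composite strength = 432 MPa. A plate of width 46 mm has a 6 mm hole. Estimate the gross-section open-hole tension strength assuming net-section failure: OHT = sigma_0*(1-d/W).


OHT = sigma_0*(1-d/W) = 432*(1-6/46) = 375.7 MPa

375.7 MPa


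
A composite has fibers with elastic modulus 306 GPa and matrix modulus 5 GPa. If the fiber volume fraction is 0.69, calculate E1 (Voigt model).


E1 = Ef*Vf + Em*(1-Vf) = 306*0.69 + 5*0.31 = 212.69 GPa

212.69 GPa


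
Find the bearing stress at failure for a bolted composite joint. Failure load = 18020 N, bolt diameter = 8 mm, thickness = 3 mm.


sigma_br = F/(d*h) = 18020/(8*3) = 750.8 MPa

750.8 MPa


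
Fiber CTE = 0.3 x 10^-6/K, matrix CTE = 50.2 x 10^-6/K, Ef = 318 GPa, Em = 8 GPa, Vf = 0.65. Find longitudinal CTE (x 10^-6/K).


E1 = Ef*Vf + Em*(1-Vf) = 209.5
alpha_1 = (alpha_f*Ef*Vf + alpha_m*Em*(1-Vf))/E1 = 0.97 x 10^-6/K

0.97 x 10^-6/K


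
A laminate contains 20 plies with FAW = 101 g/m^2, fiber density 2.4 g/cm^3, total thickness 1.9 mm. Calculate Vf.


Vf = n * FAW / (rho_f * h * 1000) = 20 * 101 / (2.4 * 1.9 * 1000) = 0.443

0.443


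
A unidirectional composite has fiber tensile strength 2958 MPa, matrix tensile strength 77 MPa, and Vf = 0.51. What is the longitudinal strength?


sigma_1 = sigma_f*Vf + sigma_m*(1-Vf) = 2958*0.51 + 77*0.49 = 1546.3 MPa

1546.3 MPa


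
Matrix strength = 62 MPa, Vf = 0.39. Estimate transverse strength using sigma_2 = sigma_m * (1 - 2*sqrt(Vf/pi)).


factor = 1 - 2*sqrt(0.39/pi) = 0.2953
sigma_2 = 62 * 0.2953 = 18.31 MPa

18.31 MPa


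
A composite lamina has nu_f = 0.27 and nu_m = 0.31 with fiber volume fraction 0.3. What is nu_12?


nu_12 = nu_f*Vf + nu_m*(1-Vf) = 0.27*0.3 + 0.31*0.7 = 0.298

0.298


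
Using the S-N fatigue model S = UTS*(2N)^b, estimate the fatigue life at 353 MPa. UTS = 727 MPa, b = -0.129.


N = 0.5 * (S/UTS)^(1/b) = 0.5 * (353/727)^(1/-0.129) = 135.2745 cycles

135.2745 cycles


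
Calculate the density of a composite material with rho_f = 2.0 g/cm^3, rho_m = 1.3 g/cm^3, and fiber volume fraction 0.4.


rho_c = rho_f*Vf + rho_m*(1-Vf) = 2.0*0.4 + 1.3*0.6 = 1.58 g/cm^3

1.58 g/cm^3


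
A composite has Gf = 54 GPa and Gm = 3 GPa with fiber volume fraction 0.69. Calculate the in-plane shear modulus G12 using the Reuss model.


1/G12 = Vf/Gf + (1-Vf)/Gm = 0.69/54 + 0.31/3
G12 = 8.61 GPa

8.61 GPa


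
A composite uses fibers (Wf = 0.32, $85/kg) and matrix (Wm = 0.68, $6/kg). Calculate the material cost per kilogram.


Cost = cost_f*Wf + cost_m*Wm = 85*0.32 + 6*0.68 = $31.28/kg

$31.28/kg


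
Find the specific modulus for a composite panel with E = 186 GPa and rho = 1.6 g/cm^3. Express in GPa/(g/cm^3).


Specific stiffness = E/rho = 186/1.6 = 116.3 GPa/(g/cm^3)

116.3 GPa/(g/cm^3)


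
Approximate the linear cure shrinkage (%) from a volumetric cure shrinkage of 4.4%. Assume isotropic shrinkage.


Linear shrinkage ≈ vol_shrink/3 = 4.4/3 = 1.467%

1.467%


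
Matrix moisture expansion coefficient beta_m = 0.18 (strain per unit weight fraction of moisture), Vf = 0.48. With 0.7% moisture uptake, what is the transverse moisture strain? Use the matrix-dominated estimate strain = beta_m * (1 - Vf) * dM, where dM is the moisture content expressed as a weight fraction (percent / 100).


dM = 0.7/100 = 0.007
strain = beta_m * (1-Vf) * dM = 0.18 * 0.52 * 0.007 = 0.0006552

0.0006552


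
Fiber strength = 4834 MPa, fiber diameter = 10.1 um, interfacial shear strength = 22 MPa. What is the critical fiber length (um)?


Lc = sigma_f * d / (2 * tau_i) = 4834 * 10.1 / (2 * 22) = 1109.6 um

1109.6 um


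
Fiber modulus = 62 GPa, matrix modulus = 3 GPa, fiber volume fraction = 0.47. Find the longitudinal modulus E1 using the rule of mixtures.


E1 = Ef*Vf + Em*(1-Vf) = 62*0.47 + 3*0.53 = 30.73 GPa

30.73 GPa


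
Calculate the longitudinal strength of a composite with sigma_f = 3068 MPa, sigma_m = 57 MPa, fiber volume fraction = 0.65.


sigma_1 = sigma_f*Vf + sigma_m*(1-Vf) = 3068*0.65 + 57*0.35 = 2014.2 MPa

2014.2 MPa


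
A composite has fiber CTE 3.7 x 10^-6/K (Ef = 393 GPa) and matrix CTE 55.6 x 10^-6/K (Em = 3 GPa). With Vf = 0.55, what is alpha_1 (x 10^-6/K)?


E1 = Ef*Vf + Em*(1-Vf) = 217.5
alpha_1 = (alpha_f*Ef*Vf + alpha_m*Em*(1-Vf))/E1 = 4.02 x 10^-6/K

4.02 x 10^-6/K


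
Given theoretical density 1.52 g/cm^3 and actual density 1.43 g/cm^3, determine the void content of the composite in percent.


Void% = (rho_theo - rho_actual)/rho_theo * 100 = (1.52 - 1.43)/1.52 * 100 = 5.92%

5.92%


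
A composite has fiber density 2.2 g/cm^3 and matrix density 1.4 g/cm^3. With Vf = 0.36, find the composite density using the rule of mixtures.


rho_c = rho_f*Vf + rho_m*(1-Vf) = 2.2*0.36 + 1.4*0.64 = 1.688 g/cm^3

1.688 g/cm^3


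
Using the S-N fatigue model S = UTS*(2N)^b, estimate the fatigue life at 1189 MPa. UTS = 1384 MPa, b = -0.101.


N = 0.5 * (S/UTS)^(1/b) = 0.5 * (1189/1384)^(1/-0.101) = 2.2490 cycles

2.2490 cycles


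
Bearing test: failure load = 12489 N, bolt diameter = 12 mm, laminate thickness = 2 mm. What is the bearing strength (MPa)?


sigma_br = F/(d*h) = 12489/(12*2) = 520.4 MPa

520.4 MPa


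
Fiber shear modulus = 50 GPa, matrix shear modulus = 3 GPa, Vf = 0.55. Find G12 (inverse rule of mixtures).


1/G12 = Vf/Gf + (1-Vf)/Gm = 0.55/50 + 0.45/3
G12 = 6.21 GPa

6.21 GPa


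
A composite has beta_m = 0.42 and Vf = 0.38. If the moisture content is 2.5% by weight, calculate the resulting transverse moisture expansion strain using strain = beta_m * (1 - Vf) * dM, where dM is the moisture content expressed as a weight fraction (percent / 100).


dM = 2.5/100 = 0.025
strain = beta_m * (1-Vf) * dM = 0.42 * 0.62 * 0.025 = 0.00651

0.00651


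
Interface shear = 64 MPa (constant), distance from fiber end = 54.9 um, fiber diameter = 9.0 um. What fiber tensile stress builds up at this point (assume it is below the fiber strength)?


Force balance: sigma_f * (pi*d^2/4) = tau * (pi*d) * x  ->  sigma_f = 4 * tau * x / d
sigma_f = 4 * 64 * 54.9 / 9.0 = 1561.6 MPa

1561.6 MPa


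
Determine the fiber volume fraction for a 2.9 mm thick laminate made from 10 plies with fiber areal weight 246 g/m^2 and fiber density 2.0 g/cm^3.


Vf = n * FAW / (rho_f * h * 1000) = 10 * 246 / (2.0 * 2.9 * 1000) = 0.4241

0.4241


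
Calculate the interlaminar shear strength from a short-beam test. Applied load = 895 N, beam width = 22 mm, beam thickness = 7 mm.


ILSS = 3F/(4bh) = 3*895/(4*22*7) = 4.36 MPa

4.36 MPa


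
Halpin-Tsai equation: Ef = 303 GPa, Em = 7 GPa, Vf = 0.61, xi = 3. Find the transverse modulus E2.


eta = (Ef/Em - 1)/(Ef/Em + xi) = (43.2857 - 1)/(43.2857 + 3) = 0.9136
E2 = Em*(1+xi*eta*Vf)/(1-eta*Vf) = 42.25 GPa

42.25 GPa


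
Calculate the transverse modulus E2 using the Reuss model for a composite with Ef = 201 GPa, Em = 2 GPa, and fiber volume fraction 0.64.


1/E2 = Vf/Ef + (1-Vf)/Em = 0.64/201 + 0.36/2
E2 = 5.46 GPa

5.46 GPa


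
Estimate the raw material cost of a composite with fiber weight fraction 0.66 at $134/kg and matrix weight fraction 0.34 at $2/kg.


Cost = cost_f*Wf + cost_m*Wm = 134*0.66 + 2*0.34 = $89.12/kg

$89.12/kg


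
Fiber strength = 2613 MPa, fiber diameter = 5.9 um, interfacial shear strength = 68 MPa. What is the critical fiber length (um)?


Lc = sigma_f * d / (2 * tau_i) = 2613 * 5.9 / (2 * 68) = 113.4 um

113.4 um


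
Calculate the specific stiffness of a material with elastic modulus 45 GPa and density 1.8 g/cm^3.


Specific stiffness = E/rho = 45/1.8 = 25.0 GPa/(g/cm^3)

25.0 GPa/(g/cm^3)


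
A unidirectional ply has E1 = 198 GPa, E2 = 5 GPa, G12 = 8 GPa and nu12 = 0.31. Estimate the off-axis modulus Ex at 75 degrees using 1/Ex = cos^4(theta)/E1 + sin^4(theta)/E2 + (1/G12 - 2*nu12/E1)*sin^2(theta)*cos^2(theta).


cos^4(75) = 0.004487, sin^4(75) = 0.870513, sin^2(75)*cos^2(75) = 0.0625
1/G12 - 2*nu12/E1 = 1/8 - 2*0.31/198 = 0.121869 GPa^-1
1/Ex = 0.004487/198 + 0.870513/5 + 0.121869*0.0625 = 0.181742 GPa^-1
Ex = 5.5 GPa

5.5 GPa


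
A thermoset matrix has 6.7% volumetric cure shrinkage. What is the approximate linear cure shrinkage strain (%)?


Linear shrinkage ≈ vol_shrink/3 = 6.7/3 = 2.233%

2.233%


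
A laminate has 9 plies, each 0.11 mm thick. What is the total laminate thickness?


h = n * t_ply = 9 * 0.11 = 0.99 mm

0.99 mm


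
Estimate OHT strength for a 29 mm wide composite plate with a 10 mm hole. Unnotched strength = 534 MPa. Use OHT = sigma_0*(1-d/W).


OHT = sigma_0*(1-d/W) = 534*(1-10/29) = 349.9 MPa

349.9 MPa


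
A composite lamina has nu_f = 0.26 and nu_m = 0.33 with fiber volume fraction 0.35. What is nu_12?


nu_12 = nu_f*Vf + nu_m*(1-Vf) = 0.26*0.35 + 0.33*0.65 = 0.3055

0.3055


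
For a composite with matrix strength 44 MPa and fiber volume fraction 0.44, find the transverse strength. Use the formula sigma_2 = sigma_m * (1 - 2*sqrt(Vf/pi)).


factor = 1 - 2*sqrt(0.44/pi) = 0.2515
sigma_2 = 44 * 0.2515 = 11.07 MPa

11.07 MPa


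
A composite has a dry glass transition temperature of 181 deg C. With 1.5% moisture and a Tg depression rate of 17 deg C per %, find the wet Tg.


Tg_wet = Tg_dry - k*moisture = 181 - 17*1.5 = 155.5 deg C

155.5 deg C


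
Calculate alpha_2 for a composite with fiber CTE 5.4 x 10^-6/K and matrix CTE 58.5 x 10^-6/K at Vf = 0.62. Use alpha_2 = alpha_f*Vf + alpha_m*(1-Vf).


alpha_2 = alpha_f*Vf + alpha_m*(1-Vf) = 5.4*0.62 + 58.5*0.38 = 25.6 x 10^-6/K

25.6 x 10^-6/K


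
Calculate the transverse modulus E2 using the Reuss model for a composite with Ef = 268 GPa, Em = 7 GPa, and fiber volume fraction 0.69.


1/E2 = Vf/Ef + (1-Vf)/Em = 0.69/268 + 0.31/7
E2 = 21.34 GPa

21.34 GPa


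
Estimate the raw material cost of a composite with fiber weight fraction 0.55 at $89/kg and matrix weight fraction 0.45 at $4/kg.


Cost = cost_f*Wf + cost_m*Wm = 89*0.55 + 4*0.45 = $50.75/kg

$50.75/kg


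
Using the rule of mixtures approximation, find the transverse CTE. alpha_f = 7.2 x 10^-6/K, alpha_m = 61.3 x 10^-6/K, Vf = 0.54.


alpha_2 = alpha_f*Vf + alpha_m*(1-Vf) = 7.2*0.54 + 61.3*0.46 = 32.1 x 10^-6/K

32.1 x 10^-6/K


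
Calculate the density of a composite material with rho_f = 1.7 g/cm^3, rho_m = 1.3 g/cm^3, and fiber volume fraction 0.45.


rho_c = rho_f*Vf + rho_m*(1-Vf) = 1.7*0.45 + 1.3*0.55 = 1.48 g/cm^3

1.48 g/cm^3


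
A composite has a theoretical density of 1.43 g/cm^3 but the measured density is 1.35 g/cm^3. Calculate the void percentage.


Void% = (rho_theo - rho_actual)/rho_theo * 100 = (1.43 - 1.35)/1.43 * 100 = 5.59%

5.59%


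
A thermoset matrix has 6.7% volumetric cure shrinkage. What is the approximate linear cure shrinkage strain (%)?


Linear shrinkage ≈ vol_shrink/3 = 6.7/3 = 2.233%

2.233%


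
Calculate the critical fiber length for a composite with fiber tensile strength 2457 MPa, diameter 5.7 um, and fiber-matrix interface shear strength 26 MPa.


Lc = sigma_f * d / (2 * tau_i) = 2457 * 5.7 / (2 * 26) = 269.3 um

269.3 um


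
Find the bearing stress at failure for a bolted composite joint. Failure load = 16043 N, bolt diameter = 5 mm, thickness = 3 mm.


sigma_br = F/(d*h) = 16043/(5*3) = 1069.5 MPa

1069.5 MPa


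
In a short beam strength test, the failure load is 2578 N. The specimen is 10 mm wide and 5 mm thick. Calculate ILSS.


ILSS = 3F/(4bh) = 3*2578/(4*10*5) = 38.67 MPa

38.67 MPa


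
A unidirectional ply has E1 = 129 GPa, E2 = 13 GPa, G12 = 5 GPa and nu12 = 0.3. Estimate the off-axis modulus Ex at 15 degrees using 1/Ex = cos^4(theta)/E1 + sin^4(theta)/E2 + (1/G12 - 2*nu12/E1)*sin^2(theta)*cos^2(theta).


cos^4(15) = 0.870513, sin^4(15) = 0.004487, sin^2(15)*cos^2(15) = 0.0625
1/G12 - 2*nu12/E1 = 1/5 - 2*0.3/129 = 0.195349 GPa^-1
1/Ex = 0.870513/129 + 0.004487/13 + 0.195349*0.0625 = 0.0193026 GPa^-1
Ex = 51.81 GPa

51.81 GPa


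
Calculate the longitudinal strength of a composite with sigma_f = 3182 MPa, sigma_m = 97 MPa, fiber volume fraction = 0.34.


sigma_1 = sigma_f*Vf + sigma_m*(1-Vf) = 3182*0.34 + 97*0.66 = 1145.9 MPa

1145.9 MPa


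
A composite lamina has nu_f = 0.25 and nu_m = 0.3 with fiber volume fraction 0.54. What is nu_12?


nu_12 = nu_f*Vf + nu_m*(1-Vf) = 0.25*0.54 + 0.3*0.46 = 0.273

0.273


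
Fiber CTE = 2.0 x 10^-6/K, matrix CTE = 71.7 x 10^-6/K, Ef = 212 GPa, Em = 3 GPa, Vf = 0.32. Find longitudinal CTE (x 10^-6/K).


E1 = Ef*Vf + Em*(1-Vf) = 69.88
alpha_1 = (alpha_f*Ef*Vf + alpha_m*Em*(1-Vf))/E1 = 4.03 x 10^-6/K

4.03 x 10^-6/K


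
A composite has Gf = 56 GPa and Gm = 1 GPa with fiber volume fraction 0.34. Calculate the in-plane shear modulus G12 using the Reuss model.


1/G12 = Vf/Gf + (1-Vf)/Gm = 0.34/56 + 0.66/1
G12 = 1.5 GPa

1.5 GPa


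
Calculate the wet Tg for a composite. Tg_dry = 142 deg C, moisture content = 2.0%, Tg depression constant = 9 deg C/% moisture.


Tg_wet = Tg_dry - k*moisture = 142 - 9*2.0 = 124.0 deg C

124.0 deg C


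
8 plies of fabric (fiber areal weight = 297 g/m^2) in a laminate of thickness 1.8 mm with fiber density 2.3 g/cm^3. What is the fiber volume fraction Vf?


Vf = n * FAW / (rho_f * h * 1000) = 8 * 297 / (2.3 * 1.8 * 1000) = 0.5739

0.5739


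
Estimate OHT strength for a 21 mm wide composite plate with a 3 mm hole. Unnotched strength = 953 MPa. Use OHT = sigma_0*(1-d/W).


OHT = sigma_0*(1-d/W) = 953*(1-3/21) = 816.9 MPa

816.9 MPa


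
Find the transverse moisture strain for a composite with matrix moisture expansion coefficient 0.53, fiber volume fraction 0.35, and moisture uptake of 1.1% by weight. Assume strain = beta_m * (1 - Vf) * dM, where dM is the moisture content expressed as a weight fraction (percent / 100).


dM = 1.1/100 = 0.011
strain = beta_m * (1-Vf) * dM = 0.53 * 0.65 * 0.011 = 0.0037895

0.0037895


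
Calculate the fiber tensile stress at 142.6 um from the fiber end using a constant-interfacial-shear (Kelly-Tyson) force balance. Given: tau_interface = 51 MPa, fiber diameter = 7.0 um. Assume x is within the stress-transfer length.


Force balance: sigma_f * (pi*d^2/4) = tau * (pi*d) * x  ->  sigma_f = 4 * tau * x / d
sigma_f = 4 * 51 * 142.6 / 7.0 = 4155.8 MPa

4155.8 MPa


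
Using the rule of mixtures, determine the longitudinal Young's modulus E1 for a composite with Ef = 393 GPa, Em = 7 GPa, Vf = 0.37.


E1 = Ef*Vf + Em*(1-Vf) = 393*0.37 + 7*0.63 = 149.82 GPa

149.82 GPa


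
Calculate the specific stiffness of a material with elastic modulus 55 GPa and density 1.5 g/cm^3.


Specific stiffness = E/rho = 55/1.5 = 36.7 GPa/(g/cm^3)

36.7 GPa/(g/cm^3)


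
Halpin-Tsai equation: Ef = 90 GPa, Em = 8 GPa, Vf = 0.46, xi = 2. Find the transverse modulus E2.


eta = (Ef/Em - 1)/(Ef/Em + xi) = (11.25 - 1)/(11.25 + 2) = 0.7736
E2 = Em*(1+xi*eta*Vf)/(1-eta*Vf) = 21.26 GPa

21.26 GPa


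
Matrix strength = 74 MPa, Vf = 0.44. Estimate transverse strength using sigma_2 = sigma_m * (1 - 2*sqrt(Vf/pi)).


factor = 1 - 2*sqrt(0.44/pi) = 0.2515
sigma_2 = 74 * 0.2515 = 18.61 MPa

18.61 MPa


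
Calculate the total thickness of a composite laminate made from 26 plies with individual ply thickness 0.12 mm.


h = n * t_ply = 26 * 0.12 = 3.12 mm

3.12 mm


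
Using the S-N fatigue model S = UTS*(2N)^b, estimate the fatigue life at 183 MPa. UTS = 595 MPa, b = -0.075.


N = 0.5 * (S/UTS)^(1/b) = 0.5 * (183/595)^(1/-0.075) = 3.3614e+06 cycles

3.3614e+06 cycles


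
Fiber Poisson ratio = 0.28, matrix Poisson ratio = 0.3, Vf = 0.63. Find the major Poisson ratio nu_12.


nu_12 = nu_f*Vf + nu_m*(1-Vf) = 0.28*0.63 + 0.3*0.37 = 0.2874

0.2874


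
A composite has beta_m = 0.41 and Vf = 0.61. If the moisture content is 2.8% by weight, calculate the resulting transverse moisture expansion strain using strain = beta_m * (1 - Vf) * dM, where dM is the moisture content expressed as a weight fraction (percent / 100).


dM = 2.8/100 = 0.028
strain = beta_m * (1-Vf) * dM = 0.41 * 0.39 * 0.028 = 0.0044772

0.0044772


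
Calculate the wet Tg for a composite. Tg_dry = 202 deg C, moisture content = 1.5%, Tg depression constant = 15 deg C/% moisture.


Tg_wet = Tg_dry - k*moisture = 202 - 15*1.5 = 179.5 deg C

179.5 deg C


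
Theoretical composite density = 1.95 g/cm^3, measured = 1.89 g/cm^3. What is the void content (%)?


Void% = (rho_theo - rho_actual)/rho_theo * 100 = (1.95 - 1.89)/1.95 * 100 = 3.08%

3.08%


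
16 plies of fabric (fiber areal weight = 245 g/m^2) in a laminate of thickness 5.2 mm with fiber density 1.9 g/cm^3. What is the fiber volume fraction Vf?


Vf = n * FAW / (rho_f * h * 1000) = 16 * 245 / (1.9 * 5.2 * 1000) = 0.3968

0.3968


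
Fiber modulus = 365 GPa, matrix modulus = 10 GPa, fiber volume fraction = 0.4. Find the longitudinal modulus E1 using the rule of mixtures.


E1 = Ef*Vf + Em*(1-Vf) = 365*0.4 + 10*0.6 = 152.0 GPa

152.0 GPa


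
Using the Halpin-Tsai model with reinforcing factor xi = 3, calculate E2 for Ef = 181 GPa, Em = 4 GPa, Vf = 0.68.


eta = (Ef/Em - 1)/(Ef/Em + xi) = (45.25 - 1)/(45.25 + 3) = 0.9171
E2 = Em*(1+xi*eta*Vf)/(1-eta*Vf) = 30.51 GPa

30.51 GPa


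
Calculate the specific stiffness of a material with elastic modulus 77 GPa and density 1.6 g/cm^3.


Specific stiffness = E/rho = 77/1.6 = 48.1 GPa/(g/cm^3)

48.1 GPa/(g/cm^3)


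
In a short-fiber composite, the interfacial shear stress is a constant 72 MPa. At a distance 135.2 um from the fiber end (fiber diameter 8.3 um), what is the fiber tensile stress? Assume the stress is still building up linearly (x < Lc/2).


Force balance: sigma_f * (pi*d^2/4) = tau * (pi*d) * x  ->  sigma_f = 4 * tau * x / d
sigma_f = 4 * 72 * 135.2 / 8.3 = 4691.3 MPa

4691.3 MPa


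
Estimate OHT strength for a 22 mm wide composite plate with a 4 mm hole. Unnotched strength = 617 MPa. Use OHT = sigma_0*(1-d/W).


OHT = sigma_0*(1-d/W) = 617*(1-4/22) = 504.8 MPa

504.8 MPa


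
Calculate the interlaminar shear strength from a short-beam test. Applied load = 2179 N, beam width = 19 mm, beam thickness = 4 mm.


ILSS = 3F/(4bh) = 3*2179/(4*19*4) = 21.5 MPa

21.5 MPa


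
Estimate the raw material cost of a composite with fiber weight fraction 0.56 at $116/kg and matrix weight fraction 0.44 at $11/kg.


Cost = cost_f*Wf + cost_m*Wm = 116*0.56 + 11*0.44 = $69.8/kg

$69.8/kg


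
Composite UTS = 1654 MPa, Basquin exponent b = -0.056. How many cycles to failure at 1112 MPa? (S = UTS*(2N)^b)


N = 0.5 * (S/UTS)^(1/b) = 0.5 * (1112/1654)^(1/-0.056) = 599.9153 cycles

599.9153 cycles


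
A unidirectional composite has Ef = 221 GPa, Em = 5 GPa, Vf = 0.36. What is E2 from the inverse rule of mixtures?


1/E2 = Vf/Ef + (1-Vf)/Em = 0.36/221 + 0.64/5
E2 = 7.71 GPa

7.71 GPa


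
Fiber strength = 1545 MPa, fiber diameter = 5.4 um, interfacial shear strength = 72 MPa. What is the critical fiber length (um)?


Lc = sigma_f * d / (2 * tau_i) = 1545 * 5.4 / (2 * 72) = 57.9 um

57.9 um


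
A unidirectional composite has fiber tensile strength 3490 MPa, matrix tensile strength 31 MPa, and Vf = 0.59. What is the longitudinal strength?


sigma_1 = sigma_f*Vf + sigma_m*(1-Vf) = 3490*0.59 + 31*0.41 = 2071.8 MPa

2071.8 MPa


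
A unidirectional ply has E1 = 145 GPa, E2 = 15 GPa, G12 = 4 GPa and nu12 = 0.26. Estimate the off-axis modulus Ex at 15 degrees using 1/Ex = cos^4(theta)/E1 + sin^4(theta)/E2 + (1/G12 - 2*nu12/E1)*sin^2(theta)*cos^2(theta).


cos^4(15) = 0.870513, sin^4(15) = 0.004487, sin^2(15)*cos^2(15) = 0.0625
1/G12 - 2*nu12/E1 = 1/4 - 2*0.26/145 = 0.246414 GPa^-1
1/Ex = 0.870513/145 + 0.004487/15 + 0.246414*0.0625 = 0.0217036 GPa^-1
Ex = 46.08 GPa

46.08 GPa


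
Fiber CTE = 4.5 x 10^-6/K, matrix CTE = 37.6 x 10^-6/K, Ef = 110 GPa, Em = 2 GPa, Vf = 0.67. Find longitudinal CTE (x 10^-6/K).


E1 = Ef*Vf + Em*(1-Vf) = 74.36
alpha_1 = (alpha_f*Ef*Vf + alpha_m*Em*(1-Vf))/E1 = 4.79 x 10^-6/K

4.79 x 10^-6/K


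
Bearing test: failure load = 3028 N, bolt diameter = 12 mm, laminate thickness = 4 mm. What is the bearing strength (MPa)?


sigma_br = F/(d*h) = 3028/(12*4) = 63.1 MPa

63.1 MPa


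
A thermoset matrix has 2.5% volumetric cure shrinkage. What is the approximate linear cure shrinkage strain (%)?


Linear shrinkage ≈ vol_shrink/3 = 2.5/3 = 0.833%

0.833%


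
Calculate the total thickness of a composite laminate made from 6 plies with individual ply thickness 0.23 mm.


h = n * t_ply = 6 * 0.23 = 1.38 mm

1.38 mm


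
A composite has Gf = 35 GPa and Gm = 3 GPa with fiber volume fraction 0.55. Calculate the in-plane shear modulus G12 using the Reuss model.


1/G12 = Vf/Gf + (1-Vf)/Gm = 0.55/35 + 0.45/3
G12 = 6.03 GPa

6.03 GPa


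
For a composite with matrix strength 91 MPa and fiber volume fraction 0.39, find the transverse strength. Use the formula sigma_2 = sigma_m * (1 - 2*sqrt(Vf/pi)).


factor = 1 - 2*sqrt(0.39/pi) = 0.2953
sigma_2 = 91 * 0.2953 = 26.87 MPa

26.87 MPa


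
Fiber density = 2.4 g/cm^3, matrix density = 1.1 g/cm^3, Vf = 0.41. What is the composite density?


rho_c = rho_f*Vf + rho_m*(1-Vf) = 2.4*0.41 + 1.1*0.59 = 1.633 g/cm^3

1.633 g/cm^3


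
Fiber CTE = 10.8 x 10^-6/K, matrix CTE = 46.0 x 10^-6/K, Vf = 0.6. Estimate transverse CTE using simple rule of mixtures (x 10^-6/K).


alpha_2 = alpha_f*Vf + alpha_m*(1-Vf) = 10.8*0.6 + 46.0*0.4 = 24.9 x 10^-6/K

24.9 x 10^-6/K


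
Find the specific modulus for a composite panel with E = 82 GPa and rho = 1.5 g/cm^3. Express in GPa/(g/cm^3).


Specific stiffness = E/rho = 82/1.5 = 54.7 GPa/(g/cm^3)

54.7 GPa/(g/cm^3)


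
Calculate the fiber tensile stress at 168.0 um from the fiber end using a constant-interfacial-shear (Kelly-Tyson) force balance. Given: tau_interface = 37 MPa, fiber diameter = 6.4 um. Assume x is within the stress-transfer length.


Force balance: sigma_f * (pi*d^2/4) = tau * (pi*d) * x  ->  sigma_f = 4 * tau * x / d
sigma_f = 4 * 37 * 168.0 / 6.4 = 3885.0 MPa

3885.0 MPa


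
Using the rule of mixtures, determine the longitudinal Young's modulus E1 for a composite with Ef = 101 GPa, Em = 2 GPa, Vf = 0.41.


E1 = Ef*Vf + Em*(1-Vf) = 101*0.41 + 2*0.59 = 42.59 GPa

42.59 GPa


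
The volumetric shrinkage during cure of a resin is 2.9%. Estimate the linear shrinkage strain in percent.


Linear shrinkage ≈ vol_shrink/3 = 2.9/3 = 0.967%

0.967%


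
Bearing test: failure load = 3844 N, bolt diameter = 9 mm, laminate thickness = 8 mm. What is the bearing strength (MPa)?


sigma_br = F/(d*h) = 3844/(9*8) = 53.4 MPa

53.4 MPa


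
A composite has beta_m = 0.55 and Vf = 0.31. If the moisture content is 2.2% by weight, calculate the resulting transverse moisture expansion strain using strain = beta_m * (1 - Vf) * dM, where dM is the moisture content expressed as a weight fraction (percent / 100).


dM = 2.2/100 = 0.022
strain = beta_m * (1-Vf) * dM = 0.55 * 0.69 * 0.022 = 0.008349

0.008349


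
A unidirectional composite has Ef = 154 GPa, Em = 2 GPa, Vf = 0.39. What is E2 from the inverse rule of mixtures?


1/E2 = Vf/Ef + (1-Vf)/Em = 0.39/154 + 0.61/2
E2 = 3.25 GPa

3.25 GPa


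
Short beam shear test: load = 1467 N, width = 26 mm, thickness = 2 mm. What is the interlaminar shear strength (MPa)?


ILSS = 3F/(4bh) = 3*1467/(4*26*2) = 21.16 MPa

21.16 MPa


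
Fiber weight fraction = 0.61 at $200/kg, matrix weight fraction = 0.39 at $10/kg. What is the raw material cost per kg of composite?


Cost = cost_f*Wf + cost_m*Wm = 200*0.61 + 10*0.39 = $125.9/kg

$125.9/kg


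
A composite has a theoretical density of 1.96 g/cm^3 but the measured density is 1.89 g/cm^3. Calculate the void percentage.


Void% = (rho_theo - rho_actual)/rho_theo * 100 = (1.96 - 1.89)/1.96 * 100 = 3.57%

3.57%


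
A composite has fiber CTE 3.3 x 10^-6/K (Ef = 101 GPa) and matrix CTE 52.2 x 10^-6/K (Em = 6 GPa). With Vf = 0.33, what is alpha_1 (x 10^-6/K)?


E1 = Ef*Vf + Em*(1-Vf) = 37.35
alpha_1 = (alpha_f*Ef*Vf + alpha_m*Em*(1-Vf))/E1 = 8.56 x 10^-6/K

8.56 x 10^-6/K


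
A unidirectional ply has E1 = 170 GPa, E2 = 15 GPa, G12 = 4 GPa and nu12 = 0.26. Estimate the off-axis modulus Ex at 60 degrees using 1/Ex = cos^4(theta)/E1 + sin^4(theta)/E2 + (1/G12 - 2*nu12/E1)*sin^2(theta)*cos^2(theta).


cos^4(60) = 0.0625, sin^4(60) = 0.5625, sin^2(60)*cos^2(60) = 0.1875
1/G12 - 2*nu12/E1 = 1/4 - 2*0.26/170 = 0.246941 GPa^-1
1/Ex = 0.0625/170 + 0.5625/15 + 0.246941*0.1875 = 0.0841691 GPa^-1
Ex = 11.88 GPa

11.88 GPa


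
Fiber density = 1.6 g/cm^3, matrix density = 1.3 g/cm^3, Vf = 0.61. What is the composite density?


rho_c = rho_f*Vf + rho_m*(1-Vf) = 1.6*0.61 + 1.3*0.39 = 1.483 g/cm^3

1.483 g/cm^3


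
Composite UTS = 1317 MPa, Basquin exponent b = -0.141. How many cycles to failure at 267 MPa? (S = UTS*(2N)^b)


N = 0.5 * (S/UTS)^(1/b) = 0.5 * (267/1317)^(1/-0.141) = 41152.1080 cycles

41152.1080 cycles


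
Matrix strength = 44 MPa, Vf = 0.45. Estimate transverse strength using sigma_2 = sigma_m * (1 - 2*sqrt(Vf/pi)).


factor = 1 - 2*sqrt(0.45/pi) = 0.2431
sigma_2 = 44 * 0.2431 = 10.69 MPa

10.69 MPa


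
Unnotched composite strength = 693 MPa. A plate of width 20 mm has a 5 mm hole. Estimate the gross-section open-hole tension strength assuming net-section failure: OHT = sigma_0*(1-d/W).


OHT = sigma_0*(1-d/W) = 693*(1-5/20) = 519.8 MPa

519.8 MPa


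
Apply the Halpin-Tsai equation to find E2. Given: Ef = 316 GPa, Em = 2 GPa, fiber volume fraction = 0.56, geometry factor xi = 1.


eta = (Ef/Em - 1)/(Ef/Em + xi) = (158.0 - 1)/(158.0 + 1) = 0.9874
E2 = Em*(1+xi*eta*Vf)/(1-eta*Vf) = 6.95 GPa

6.95 GPa
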